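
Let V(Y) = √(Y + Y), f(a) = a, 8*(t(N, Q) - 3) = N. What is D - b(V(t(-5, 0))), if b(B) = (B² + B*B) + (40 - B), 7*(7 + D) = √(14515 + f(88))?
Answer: -113/2 + √19/2 + √14603/7 ≈ -37.057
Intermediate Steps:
t(N, Q) = 3 + N/8
V(Y) = √2*√Y (V(Y) = √(2*Y) = √2*√Y)
D = -7 + √14603/7 (D = -7 + √(14515 + 88)/7 = -7 + √14603/7 ≈ 10.263)
b(B) = 40 - B + 2*B² (b(B) = (B² + B²) + (40 - B) = 2*B² + (40 - B) = 40 - B + 2*B²)
D - b(V(t(-5, 0))) = (-7 + √14603/7) - (40 - √2*√(3 + (⅛)*(-5)) + 2*(√2*√(3 + (⅛)*(-5)))²) = (-7 + √14603/7) - (40 - √2*√(3 - 5/8) + 2*(√2*√(3 - 5/8))²) = (-7 + √14603/7) - (40 - √2*√(19/8) + 2*(√2*√(19/8))²) = (-7 + √14603/7) - (40 - √2*√38/4 + 2*(√2*(√38/4))²) = (-7 + √14603/7) - (40 - √19/2 + 2*(√19/2)²) = (-7 + √14603/7) - (40 - √19/2 + 2*(19/4)) = (-7 + √14603/7) - (40 - √19/2 + 19/2) = (-7 + √14603/7) - (99/2 - √19/2) = (-7 + √14603/7) + (-99/2 + √19/2) = -113/2 + √19/2 + √14603/7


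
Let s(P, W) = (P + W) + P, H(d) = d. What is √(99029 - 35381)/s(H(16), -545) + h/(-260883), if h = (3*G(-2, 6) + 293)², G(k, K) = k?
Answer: -287/909 - 4*√442/171 ≈ -0.80752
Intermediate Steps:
s(P, W) = W + 2*P
h = 82369 (h = (3*(-2) + 293)² = (-6 + 293)² = 287² = 82369)
√(99029 - 35381)/s(H(16), -545) + h/(-260883) = √(99029 - 35381)/(-545 + 2*16) + 82369/(-260883) = √63648/(-545 + 32) + 82369*(-1/260883) = (12*√442)/(-513) - 287/909 = (12*√442)*(-1/513) - 287/909 = -4*√442/171 - 287/909 = -287/909 - 4*√442/171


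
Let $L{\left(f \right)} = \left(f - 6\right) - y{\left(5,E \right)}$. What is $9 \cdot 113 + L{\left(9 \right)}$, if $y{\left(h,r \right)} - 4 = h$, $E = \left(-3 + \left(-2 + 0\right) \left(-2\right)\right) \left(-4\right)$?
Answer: $1011$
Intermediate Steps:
$E = -4$ ($E = \left(-3 - -4\right) \left(-4\right) = \left(-3 + 4\right) \left(-4\right) = 1 \left(-4\right) = -4$)
$y{\left(h,r \right)} = 4 + h$
$L{\left(f \right)} = -15 + f$ ($L{\left(f \right)} = \left(f - 6\right) - \left(4 + 5\right) = \left(f - 6\right) - 9 = \left(-6 + f\right) - 9 = -15 + f$)
$9 \cdot 113 + L{\left(9 \right)} = 9 \cdot 113 + \left(-15 + 9\right) = 1017 - 6 = 1011$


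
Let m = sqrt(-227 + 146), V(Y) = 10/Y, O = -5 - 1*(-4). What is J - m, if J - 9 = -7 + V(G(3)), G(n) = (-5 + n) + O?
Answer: -4/3 - 9*I ≈ -1.3333 - 9.0*I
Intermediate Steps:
O = -1 (O = -5 + 4 = -1)
G(n) = -6 + n (G(n) = (-5 + n) - 1 = -6 + n)
J = -4/3 (J = 9 + (-7 + 10/(-6 + 3)) = 9 + (-7 + 10/(-3)) = 9 + (-7 + 10*(-1/3)) = 9 + (-7 - 10/3) = 9 - 31/3 = -4/3 ≈ -1.3333)
m = 9*I (m = sqrt(-81) = 9*I ≈ 9.0*I)
J - m = -4/3 - 9*I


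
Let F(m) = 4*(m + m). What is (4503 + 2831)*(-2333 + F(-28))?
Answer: -18753038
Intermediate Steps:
F(m) = 8*m (F(m) = 4*(2*m) = 8*m)
(4503 + 2831)*(-2333 + F(-28)) = (4503 + 2831)*(-2333 + 8*(-28)) = 7334*(-2333 - 224) = 7334*(-2557) = -18753038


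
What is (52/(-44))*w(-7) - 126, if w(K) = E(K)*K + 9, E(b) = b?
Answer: -2140/11 ≈ -194.55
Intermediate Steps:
w(K) = 9 + K² (w(K) = K*K + 9 = K² + 9 = 9 + K²)
(52/(-44))*w(-7) - 126 = (52/(-44))*(9 + (-7)²) - 126 = (52*(-1/44))*(9 + 49) - 126 = -13/11*58 - 126 = -754/11 - 126 = -2140/11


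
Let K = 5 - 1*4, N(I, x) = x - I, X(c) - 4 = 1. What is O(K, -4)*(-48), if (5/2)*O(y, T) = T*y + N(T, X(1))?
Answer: -96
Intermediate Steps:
X(c) = 5 (X(c) = 4 + 1 = 5)
K = 1 (K = 5 - 4 = 1)
O(y, T) = 2 - 2*T/5 + 2*T*y/5 (O(y, T) = 2*(T*y + (5 - T))/5 = 2*(5 - T + T*y)/5 = 2 - 2*T/5 + 2*T*y/5)
O(K, -4)*(-48) = (2 - ⅖*(-4) + (⅖)*(-4)*1)*(-48) = (2 + 8/5 - 8/5)*(-48) = 2*(-48) = -96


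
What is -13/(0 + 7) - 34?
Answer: -251/7 ≈ -35.857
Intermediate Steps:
-13/(0 + 7) - 34 = -13/7 - 34 = -251/7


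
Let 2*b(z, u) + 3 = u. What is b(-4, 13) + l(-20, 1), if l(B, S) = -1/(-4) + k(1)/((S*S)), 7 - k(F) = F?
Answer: 45/4 ≈ 11.250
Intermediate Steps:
b(z, u) = -3/2 + u/2
k(F) = 7 - F
l(B, S) = ¼ + 6/S² (l(B, S) = -1/(-4) + (7 - 1*1)/((S*S)) = -1*(-¼) + (7 - 1)/(S²) = ¼ + 6/S²)
b(-4, 13) + l(-20, 1) = (-3/2 + (½)*13) + (¼ + 6/1²) = (-3/2 + 13/2) + (¼ + 6*1) = 5 + (¼ + 6) = 5 + 25/4 = 45/4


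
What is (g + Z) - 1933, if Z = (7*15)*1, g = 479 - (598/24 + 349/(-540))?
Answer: -370783/270 ≈ -1373.3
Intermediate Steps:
g = 122777/270 (g = 479 - (598*(1/24) + 349*(-1/540)) = 479 - (299/12 - 349/540) = 479 - 1*6553/270 = 479 - 6553/270 = 122777/270 ≈ 454.73)
Z = 105 (Z = 105*1 = 105)
(g + Z) - 1933 = (122777/270 + 105) - 1933 = 151127/270 - 1933 = -370783/270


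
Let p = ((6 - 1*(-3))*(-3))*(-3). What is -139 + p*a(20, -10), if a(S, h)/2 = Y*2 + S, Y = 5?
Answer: 4721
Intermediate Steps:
a(S, h) = 20 + 2*S (a(S, h) = 2*(5*2 + S) = 2*(10 + S) = 20 + 2*S)
p = 81 (p = ((6 + 3)*(-3))*(-3) = (9*(-3))*(-3) = -27*(-3) = 81)
-139 + p*a(20, -10) = -139 + 81*(20 + 2*20) = -139 + 81*(20 + 40) = -139 + 81*60 = -139 + 4860 = 4721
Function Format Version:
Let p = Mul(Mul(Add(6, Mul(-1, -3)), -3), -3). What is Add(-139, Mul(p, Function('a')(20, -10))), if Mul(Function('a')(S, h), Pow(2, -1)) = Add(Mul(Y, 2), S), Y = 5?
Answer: 4721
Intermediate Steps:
Function('a')(S, h) = Add(20, Mul(2, S)) (Function('a')(S, h) = Mul(2, Add(Mul(5, 2), S)) = Mul(2, Add(10, S)) = Add(20, Mul(2, S)))
p = 81 (p = Mul(Mul(Add(6, 3), -3), -3) = Mul(Mul(9, -3), -3) = Mul(-27, -3) = 81)
Add(-139, Mul(p, Function('a')(20, -10))) = Add(-139, Mul(81, Add(20, Mul(2, 20)))) = Add(-139, Mul(81, Add(20, 40))) = Add(-139, Mul(81, 60)) = Add(-139, 4860) = 4721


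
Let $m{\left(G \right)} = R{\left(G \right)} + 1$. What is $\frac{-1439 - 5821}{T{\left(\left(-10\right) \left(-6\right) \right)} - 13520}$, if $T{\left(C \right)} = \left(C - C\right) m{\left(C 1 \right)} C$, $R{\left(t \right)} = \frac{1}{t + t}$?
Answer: $\frac{363}{676} \approx 0.53698$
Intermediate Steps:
$R{\left(t \right)} = \frac{1}{2 t}$
$m{\left(G \right)} = 1 + \frac{1}{2 G}$ ($m{\left(G \right)} = \frac{1}{2 G} + 1 = 1 + \frac{1}{2 G}$)
$T{\left(C \right)} = 0$ ($T{\left(C \right)} = \left(C - C\right) \frac{\frac{1}{2} + C 1}{C 1} C = 0 \frac{\frac{1}{2} + C}{C} C = 0 C = 0$)
$\frac{-1439 - 5821}{T{\left(\left(-10\right) \left(-6\right) \right)} - 13520} = \frac{-1439 - 5821}{0 - 13520} = - \frac{7260}{-13520} = \left(-7260\right) \left(- \frac{1}{13520}\right) = \frac{363}{676}$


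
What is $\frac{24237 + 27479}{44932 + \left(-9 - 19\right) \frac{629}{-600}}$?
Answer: $\frac{7757400}{6744203} \approx 1.1502$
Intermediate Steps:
$\frac{24237 + 27479}{44932 + \left(-9 - 19\right) \frac{629}{-600}} = \frac{51716}{44932 - 28 \cdot 629 \left(- \frac{1}{600}\right)} = \frac{51716}{44932 - - \frac{4403}{150}} = \frac{51716}{44932 + \frac{4403}{150}} = \frac{51716}{\frac{6744203}{150}} = 51716 \cdot \frac{150}{6744203} = \frac{7757400}{6744203}$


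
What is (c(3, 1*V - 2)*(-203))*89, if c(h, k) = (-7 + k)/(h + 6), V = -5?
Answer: 252938/9 ≈ 28104.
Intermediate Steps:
c(h, k) = (-7 + k)/(6 + h)
(c(3, 1*V - 2)*(-203))*89 = (((-7 + (1*(-5) - 2))/(6 + 3))*(-203))*89 = (((-7 + (-5 - 2))/9)*(-203))*89 = (((-7 - 7)/9)*(-203))*89 = (((⅑)*(-14))*(-203))*89 = -14/9*(-203)*89 = (2842/9)*89 = 252938/9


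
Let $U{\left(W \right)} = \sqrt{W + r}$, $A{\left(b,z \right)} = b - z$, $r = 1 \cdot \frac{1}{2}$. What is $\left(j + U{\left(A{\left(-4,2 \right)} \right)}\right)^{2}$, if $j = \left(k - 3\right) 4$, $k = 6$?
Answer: $\frac{\left(24 + i \sqrt{22}\right)^{2}}{4} \approx 138.5 + 56.285 i$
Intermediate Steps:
$r = \frac{1}{2}$ ($r = 1 \cdot \frac{1}{2} = \frac{1}{2} \approx 0.5$)
$U{\left(W \right)} = \sqrt{\frac{1}{2} + W}$ ($U{\left(W \right)} = \sqrt{W + \frac{1}{2}} = \sqrt{\frac{1}{2} + W}$)
$j = 12$ ($j = \left(6 - 3\right) 4 = 3 \cdot 4 = 12$)
$\left(j + U{\left(A{\left(-4,2 \right)} \right)}\right)^{2} = \left(12 + \frac{\sqrt{2 + 4 \left(-4 - 2\right)}}{2}\right)^{2} = \left(12 + \frac{\sqrt{2 + 4 \left(-6\right)}}{2}\right)^{2} = \left(12 + \frac{\sqrt{2 - 24}}{2}\right)^{2} = \left(12 + \frac{\sqrt{-22}}{2}\right)^{2} = \left(12 + \frac{i \sqrt{22}}{2}\right)^{2}$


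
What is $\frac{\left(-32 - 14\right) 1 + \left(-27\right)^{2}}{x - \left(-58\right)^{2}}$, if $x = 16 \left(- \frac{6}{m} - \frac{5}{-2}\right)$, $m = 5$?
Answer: $- \frac{3415}{16716} \approx -0.2043$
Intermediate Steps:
$x = \frac{104}{5}$ ($x = 16 \left(- \frac{6}{5} - \frac{5}{-2}\right) = 16 \left(\left(-6\right) \frac{1}{5} - - \frac{5}{2}\right) = 16 \left(- \frac{6}{5} + \frac{5}{2}\right) = 16 \cdot \frac{13}{10} = \frac{104}{5} \approx 20.8$)
$\frac{\left(-32 - 14\right) 1 + \left(-27\right)^{2}}{x - \left(-58\right)^{2}} = \frac{\left(-32 - 14\right) 1 + \left(-27\right)^{2}}{\frac{104}{5} - \left(-58\right)^{2}} = \frac{\left(-46\right) 1 + 729}{\frac{104}{5} - 3364} = \frac{-46 + 729}{\frac{104}{5} - 3364} = \frac{683}{- \frac{16716}{5}} = 683 \left(- \frac{5}{16716}\right) = - \frac{3415}{16716}$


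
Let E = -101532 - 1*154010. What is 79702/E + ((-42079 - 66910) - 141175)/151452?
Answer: -150790548/76790371 ≈ -1.9637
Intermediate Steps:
E = -255542 (E = -101532 - 154010 = -255542)
79702/E + ((-42079 - 66910) - 141175)/151452 = 79702/(-255542) + ((-42079 - 66910) - 141175)/151452 = 79702*(-1/255542) + (-108989 - 141175)*(1/151452) = -5693/18253 - 250164*1/151452 = -5693/18253 - 6949/4207 = -150790548/76790371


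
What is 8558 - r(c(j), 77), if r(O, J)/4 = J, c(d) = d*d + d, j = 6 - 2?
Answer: 8250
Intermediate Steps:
j = 4
c(d) = d + d**2 (c(d) = d**2 + d = d + d**2)
r(O, J) = 4*J
8558 - r(c(j), 77) = 8558 - 4*77 = 8558 - 1*308 = 8558 - 308 = 8250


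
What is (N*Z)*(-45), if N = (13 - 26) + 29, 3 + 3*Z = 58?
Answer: -13200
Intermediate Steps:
Z = 55/3 (Z = -1 + (⅓)*58 = -1 + 58/3 = 55/3 ≈ 18.333)
N = 16 (N = -13 + 29 = 16)
(N*Z)*(-45) = (16*(55/3))*(-45) = (880/3)*(-45) = -13200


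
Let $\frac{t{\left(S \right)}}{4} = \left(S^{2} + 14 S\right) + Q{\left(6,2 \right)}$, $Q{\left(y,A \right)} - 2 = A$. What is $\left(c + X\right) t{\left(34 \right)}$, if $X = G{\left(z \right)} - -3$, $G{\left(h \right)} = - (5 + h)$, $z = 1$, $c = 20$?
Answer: $111248$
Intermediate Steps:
$Q{\left(y,A \right)} = 2 + A$
$G{\left(h \right)} = -5 - h$
$X = -3$ ($X = \left(-5 - 1\right) - -3 = \left(-5 - 1\right) + 3 = -6 + 3 = -3$)
$t{\left(S \right)} = 16 + 4 S^{2} + 56 S$ ($t{\left(S \right)} = 4 \left(\left(S^{2} + 14 S\right) + \left(2 + 2\right)\right) = 4 \left(\left(S^{2} + 14 S\right) + 4\right) = 4 \left(4 + S^{2} + 14 S\right) = 16 + 4 S^{2} + 56 S$)
$\left(c + X\right) t{\left(34 \right)} = \left(20 - 3\right) \left(16 + 4 \cdot 34^{2} + 56 \cdot 34\right) = 17 \left(16 + 4 \cdot 1156 + 1904\right) = 17 \left(16 + 4624 + 1904\right) = 17 \cdot 6544 = 111248$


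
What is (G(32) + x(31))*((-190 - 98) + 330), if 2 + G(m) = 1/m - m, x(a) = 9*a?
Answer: 164661/16 ≈ 10291.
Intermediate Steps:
G(m) = -2 + 1/m - m (G(m) = -2 + (1/m - m) = -2 + 1/m - m)
(G(32) + x(31))*((-190 - 98) + 330) = ((-2 + 1/32 - 1*32) + 9*31)*((-190 - 98) + 330) = ((-2 + 1/32 - 32) + 279)*(-288 + 330) = (-1087/32 + 279)*42 = (7841/32)*42 = 164661/16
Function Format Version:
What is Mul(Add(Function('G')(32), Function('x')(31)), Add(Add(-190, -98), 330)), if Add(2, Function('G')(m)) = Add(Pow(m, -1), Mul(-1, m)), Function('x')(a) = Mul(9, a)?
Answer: Rational(164661, 16) ≈ 10291.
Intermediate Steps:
Function('G')(m) = Add(-2, Pow(m, -1), Mul(-1, m)) (Function('G')(m) = Add(-2, Add(Pow(m, -1), Mul(-1, m))) = Add(-2, Pow(m, -1), Mul(-1, m)))
Mul(Add(Function('G')(32), Function('x')(31)), Add(Add(-190, -98), 330)) = Mul(Add(Add(-2, Pow(32, -1), Mul(-1, 32)), Mul(9, 31)), Add(Add(-190, -98), 330)) = Mul(Add(Add(-2, Rational(1, 32), -32), 279), Add(-288, 330)) = Mul(Add(Rational(-1087, 32), 279), 42) = Mul(Rational(7841, 32), 42) = Rational(164661, 16)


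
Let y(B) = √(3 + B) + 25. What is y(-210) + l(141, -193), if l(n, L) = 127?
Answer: 152 + 3*I*√23 ≈ 152.0 + 14.387*I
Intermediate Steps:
y(B) = 25 + √(3 + B)
y(-210) + l(141, -193) = (25 + √(3 - 210)) + 127 = (25 + √(-207)) + 127 = (25 + 3*I*√23) + 127 = 152 + 3*I*√23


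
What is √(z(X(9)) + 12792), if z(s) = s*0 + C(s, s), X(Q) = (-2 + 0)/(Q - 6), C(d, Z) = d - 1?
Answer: √115113/3 ≈ 113.09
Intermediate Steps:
C(d, Z) = -1 + d
X(Q) = -2/(-6 + Q)
z(s) = -1 + s (z(s) = s*0 + (-1 + s) = 0 + (-1 + s) = -1 + s)
√(z(X(9)) + 12792) = √((-1 - 2/(-6 + 9)) + 12792) = √((-1 - 2/3) + 12792) = √((-1 - 2*⅓) + 12792) = √((-1 - ⅔) + 12792) = √(-5/3 + 12792) = √(38371/3) = √115113/3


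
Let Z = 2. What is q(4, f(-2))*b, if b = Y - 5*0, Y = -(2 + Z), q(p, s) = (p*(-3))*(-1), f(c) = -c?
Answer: -48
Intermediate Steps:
q(p, s) = 3*p (q(p, s) = -3*p*(-1) = 3*p)
Y = -4 (Y = -(2 + 2) = -1*4 = -4)
b = -4 (b = -4 - 5*0 = -4 + 0 = -4)
q(4, f(-2))*b = (3*4)*(-4) = 12*(-4) = -48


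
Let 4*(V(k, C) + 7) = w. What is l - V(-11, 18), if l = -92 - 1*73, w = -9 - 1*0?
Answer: -623/4 ≈ -155.75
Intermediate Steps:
w = -9 (w = -9 + 0 = -9)
V(k, C) = -37/4 (V(k, C) = -7 + (¼)*(-9) = -7 - 9/4 = -37/4)
l = -165 (l = -92 - 73 = -165)
l - V(-11, 18) = -165 - 1*(-37/4) = -165 + 37/4 = -623/4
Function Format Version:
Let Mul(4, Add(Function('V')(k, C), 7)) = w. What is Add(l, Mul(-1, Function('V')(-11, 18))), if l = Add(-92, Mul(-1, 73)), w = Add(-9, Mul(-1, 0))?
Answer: Rational(-623, 4) ≈ -155.75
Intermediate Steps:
w = -9 (w = Add(-9, 0) = -9)
Function('V')(k, C) = Rational(-37, 4) (Function('V')(k, C) = Add(-7, Mul(Rational(1, 4), -9)) = Add(-7, Rational(-9, 4)) = Rational(-37, 4))
l = -165 (l = Add(-92, -73) = -165)
Add(l, Mul(-1, Function('V')(-11, 18))) = Add(-165, Mul(-1, Rational(-37, 4))) = Add(-165, Rational(37, 4)) = Rational(-623, 4)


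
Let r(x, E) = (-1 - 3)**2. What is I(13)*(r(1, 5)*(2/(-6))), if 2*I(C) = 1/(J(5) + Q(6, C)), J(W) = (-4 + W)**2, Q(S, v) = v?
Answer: -4/21 ≈ -0.19048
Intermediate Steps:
r(x, E) = 16 (r(x, E) = (-4)**2 = 16)
I(C) = 1/(2*(1 + C)) (I(C) = 1/(2*((-4 + 5)**2 + C)) = 1/(2*(1**2 + C)) = 1/(2*(1 + C)))
I(13)*(r(1, 5)*(2/(-6))) = (1/(2*(1 + 13)))*(16*(2/(-6))) = ((1/2)/14)*(16*(2*(-1/6))) = ((1/2)*(1/14))*(16*(-1/3)) = (1/28)*(-16/3) = -4/21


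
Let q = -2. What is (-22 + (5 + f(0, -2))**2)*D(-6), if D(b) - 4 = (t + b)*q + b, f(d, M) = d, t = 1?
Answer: 24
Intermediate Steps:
D(b) = 2 - b (D(b) = 4 + ((1 + b)*(-2) + b) = 4 + ((-2 - 2*b) + b) = 4 + (-2 - b) = 2 - b)
(-22 + (5 + f(0, -2))**2)*D(-6) = (-22 + (5 + 0)**2)*(2 - 1*(-6)) = (-22 + 5**2)*(2 + 6) = (-22 + 25)*8 = 3*8 = 24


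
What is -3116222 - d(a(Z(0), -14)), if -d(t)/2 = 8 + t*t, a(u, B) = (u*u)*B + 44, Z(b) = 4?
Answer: -3051406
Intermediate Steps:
a(u, B) = 44 + B*u² (a(u, B) = u²*B + 44 = B*u² + 44 = 44 + B*u²)
d(t) = -16 - 2*t² (d(t) = -2*(8 + t*t) = -2*(8 + t²) = -16 - 2*t²)
-3116222 - d(a(Z(0), -14)) = -3116222 - (-16 - 2*(44 - 14*4²)²) = -3116222 - (-16 - 2*(44 - 14*16)²) = -3116222 - (-16 - 2*(44 - 224)²) = -3116222 - (-16 - 2*(-180)²) = -3116222 - (-16 - 2*32400) = -3116222 - (-16 - 64800) = -3116222 - 1*(-64816) = -3116222 + 64816 = -3051406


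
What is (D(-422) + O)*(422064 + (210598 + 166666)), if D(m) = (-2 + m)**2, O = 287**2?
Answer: 209539838560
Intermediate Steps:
O = 82369
(D(-422) + O)*(422064 + (210598 + 166666)) = ((-2 - 422)**2 + 82369)*(422064 + (210598 + 166666)) = ((-424)**2 + 82369)*(422064 + 377264) = (179776 + 82369)*799328 = 262145*799328 = 209539838560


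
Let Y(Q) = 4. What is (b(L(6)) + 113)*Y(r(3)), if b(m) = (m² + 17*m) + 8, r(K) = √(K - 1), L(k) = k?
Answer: 1036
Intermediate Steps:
r(K) = √(-1 + K)
b(m) = 8 + m² + 17*m
(b(L(6)) + 113)*Y(r(3)) = ((8 + 6² + 17*6) + 113)*4 = ((8 + 36 + 102) + 113)*4 = (146 + 113)*4 = 259*4 = 1036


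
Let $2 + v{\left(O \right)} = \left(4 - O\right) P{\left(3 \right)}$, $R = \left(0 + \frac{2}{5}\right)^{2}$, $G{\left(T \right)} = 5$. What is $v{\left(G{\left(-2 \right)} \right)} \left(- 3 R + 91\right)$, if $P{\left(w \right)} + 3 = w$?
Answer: $- \frac{4526}{25} \approx -181.04$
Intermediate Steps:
$P{\left(w \right)} = -3 + w$
$R = \frac{4}{25}$ ($R = \left(0 + 2 \cdot \frac{1}{5}\right)^{2} = \left(0 + \frac{2}{5}\right)^{2} = \left(\frac{2}{5}\right)^{2} = \frac{4}{25} \approx 0.16$)
$v{\left(O \right)} = -2$ ($v{\left(O \right)} = -2 + \left(4 - O\right) \left(-3 + 3\right) = -2 + \left(4 - O\right) 0 = -2 + 0 = -2$)
$v{\left(G{\left(-2 \right)} \right)} \left(- 3 R + 91\right) = - 2 \left(\left(-3\right) \frac{4}{25} + 91\right) = - 2 \left(- \frac{12}{25} + 91\right) = \left(-2\right) \frac{2263}{25} = - \frac{4526}{25}$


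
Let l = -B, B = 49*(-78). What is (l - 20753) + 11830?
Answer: -5101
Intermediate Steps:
B = -3822
l = 3822 (l = -1*(-3822) = 3822)
(l - 20753) + 11830 = (3822 - 20753) + 11830 = -16931 + 11830 = -5101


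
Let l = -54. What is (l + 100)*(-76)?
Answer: -3496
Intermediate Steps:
(l + 100)*(-76) = (-54 + 100)*(-76) = 46*(-76) = -3496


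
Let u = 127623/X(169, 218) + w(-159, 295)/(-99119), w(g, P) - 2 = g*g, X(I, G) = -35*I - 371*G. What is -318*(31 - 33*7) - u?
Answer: 182385057864252/2867611789 ≈ 63602.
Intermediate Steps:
X(I, G) = -371*G - 35*I
w(g, P) = 2 + g² (w(g, P) = 2 + g*g = 2 + g²)
u = -4948083852/2867611789 (u = 127623/(-371*218 - 35*169) + (2 + (-159)²)/(-99119) = 127623/(-80878 - 5915) + (2 + 25281)*(-1/99119) = 127623/(-86793) + 25283*(-1/99119) = 127623*(-1/86793) - 25283/99119 = -42541/28931 - 25283/99119 = -4948083852/2867611789 ≈ -1.7255)
-318*(31 - 33*7) - u = -318*(31 - 33*7) - 1*(-4948083852/2867611789) = -318*(31 - 231) + 4948083852/2867611789 = -318*(-200) + 4948083852/2867611789 = 63600 + 4948083852/2867611789 = 182385057864252/2867611789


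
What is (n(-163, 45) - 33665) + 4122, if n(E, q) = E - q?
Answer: -29751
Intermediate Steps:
(n(-163, 45) - 33665) + 4122 = ((-163 - 1*45) - 33665) + 4122 = ((-163 - 45) - 33665) + 4122 = (-208 - 33665) + 4122 = -33873 + 4122 = -29751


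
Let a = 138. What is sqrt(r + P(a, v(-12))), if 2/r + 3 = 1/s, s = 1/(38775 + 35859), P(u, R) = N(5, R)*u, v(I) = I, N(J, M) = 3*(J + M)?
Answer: 2*I*sqrt(4035310036329)/74631 ≈ 53.833*I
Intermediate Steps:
N(J, M) = 3*J + 3*M
P(u, R) = u*(15 + 3*R) (P(u, R) = (3*5 + 3*R)*u = (15 + 3*R)*u = u*(15 + 3*R))
s = 1/74634 ≈ 1.3399e-5
r = 2/74631 (r = 2/(-3 + 1/(1/74634)) = 2/(-3 + 74634) = 2/74631 ≈ 2.6799e-5)
sqrt(r + P(a, v(-12))) = sqrt(2/74631 + 3*138*(5 - 12)) = sqrt(2/74631 + 3*138*(-7)) = sqrt(2/74631 - 2898) = sqrt(-216280636/74631) = 2*I*sqrt(4035310036329)/74631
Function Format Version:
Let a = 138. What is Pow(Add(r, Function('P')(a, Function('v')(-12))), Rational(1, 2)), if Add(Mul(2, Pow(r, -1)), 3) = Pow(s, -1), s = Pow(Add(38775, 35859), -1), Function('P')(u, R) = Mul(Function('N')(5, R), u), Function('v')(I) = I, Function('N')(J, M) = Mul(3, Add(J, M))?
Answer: Mul(Rational(2, 74631), I, Pow(4035310036329, Rational(1, 2))) ≈ Mul(53.833, I)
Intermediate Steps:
Function('N')(J, M) = Add(Mul(3, J), Mul(3, M))
Function('P')(u, R) = Mul(u, Add(15, Mul(3, R))) (Function('P')(u, R) = Mul(Add(Mul(3, 5), Mul(3, R)), u) = Mul(Add(15, Mul(3, R)), u) = Mul(u, Add(15, Mul(3, R))))
s = Rational(1, 74634) (s = Pow(74634, -1) = Rational(1, 74634) ≈ 1.3399e-5)
r = Rational(2, 74631) (r = Mul(2, Pow(Add(-3, Pow(Rational(1, 74634), -1)), -1)) = Mul(2, Pow(Add(-3, 74634), -1)) = Mul(2, Pow(74631, -1)) = Mul(2, Rational(1, 74631)) = Rational(2, 74631) ≈ 2.6799e-5)
Pow(Add(r, Function('P')(a, Function('v')(-12))), Rational(1, 2)) = Pow(Add(Rational(2, 74631), Mul(3, 138, Add(5, -12))), Rational(1, 2)) = Pow(Add(Rational(2, 74631), Mul(3, 138, -7)), Rational(1, 2)) = Pow(Add(Rational(2, 74631), -2898), Rational(1, 2)) = Pow(Rational(-216280636, 74631), Rational(1, 2)) = Mul(Rational(2, 74631), I, Pow(4035310036329, Rational(1, 2)))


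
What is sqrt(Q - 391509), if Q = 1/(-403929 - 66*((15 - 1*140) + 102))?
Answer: 10*I*sqrt(633988583704902)/402411 ≈ 625.71*I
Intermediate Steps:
Q = -1/402411 (Q = 1/(-403929 - 66*((15 - 140) + 102)) = 1/(-403929 - 66*(-125 + 102)) = 1/(-403929 - 66*(-23)) = 1/(-403929 + 1518) = 1/(-402411) = -1/402411 ≈ -2.4850e-6)
sqrt(Q - 391509) = sqrt(-1/402411 - 391509) = sqrt(-157547528200/402411) = 10*I*sqrt(633988583704902)/402411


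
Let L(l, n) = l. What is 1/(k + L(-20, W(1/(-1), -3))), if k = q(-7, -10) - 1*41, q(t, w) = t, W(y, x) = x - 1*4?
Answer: -1/68 ≈ -0.014706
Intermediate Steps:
W(y, x) = -4 + x (W(y, x) = x - 4 = -4 + x)
k = -48 (k = -7 - 1*41 = -7 - 41 = -48)
1/(k + L(-20, W(1/(-1), -3))) = 1/(-48 - 20) = 1/(-68) = -1/68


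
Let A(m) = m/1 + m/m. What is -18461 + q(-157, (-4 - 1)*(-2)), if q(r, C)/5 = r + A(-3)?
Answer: -19256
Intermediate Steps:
A(m) = 1 + m (A(m) = m*1 + 1 = m + 1 = 1 + m)
q(r, C) = -10 + 5*r (q(r, C) = 5*(r + (1 - 3)) = 5*(r - 2) = 5*(-2 + r) = -10 + 5*r)
-18461 + q(-157, (-4 - 1)*(-2)) = -18461 + (-10 + 5*(-157)) = -18461 + (-10 - 785) = -18461 - 795 = -19256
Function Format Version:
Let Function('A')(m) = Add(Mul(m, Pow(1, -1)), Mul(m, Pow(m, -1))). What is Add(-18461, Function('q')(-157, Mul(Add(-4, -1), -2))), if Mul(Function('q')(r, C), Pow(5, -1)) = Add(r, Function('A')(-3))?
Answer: -19256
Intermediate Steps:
Function('A')(m) = Add(1, m) (Function('A')(m) = Add(Mul(m, 1), 1) = Add(m, 1) = Add(1, m))
Function('q')(r, C) = Add(-10, Mul(5, r)) (Function('q')(r, C) = Mul(5, Add(r, Add(1, -3))) = Mul(5, Add(r, -2)) = Mul(5, Add(-2, r)) = Add(-10, Mul(5, r)))
Add(-18461, Function('q')(-157, Mul(Add(-4, -1), -2))) = Add(-18461, Add(-10, Mul(5, -157))) = Add(-18461, Add(-10, -785)) = Add(-18461, -795) = -19256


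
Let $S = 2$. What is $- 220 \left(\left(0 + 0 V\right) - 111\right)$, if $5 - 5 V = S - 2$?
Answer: $24420$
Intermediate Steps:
$V = 1$ ($V = 1 - \frac{2 - 2}{5} = 1 - 0 = 1 + 0 = 1$)
$- 220 \left(\left(0 + 0 V\right) - 111\right) = - 220 \left(\left(0 + 0 \cdot 1\right) - 111\right) = - 220 \left(\left(0 + 0\right) - 111\right) = - 220 \left(0 - 111\right) = - 220 \left(-111\right) = \left(-1\right) \left(-24420\right) = 24420$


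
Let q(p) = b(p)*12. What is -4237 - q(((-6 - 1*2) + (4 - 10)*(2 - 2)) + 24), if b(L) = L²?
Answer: -7309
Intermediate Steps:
q(p) = 12*p² (q(p) = p²*12 = 12*p²)
-4237 - q(((-6 - 1*2) + (4 - 10)*(2 - 2)) + 24) = -4237 - 12*(((-6 - 1*2) + (4 - 10)*(2 - 2)) + 24)² = -4237 - 12*(((-6 - 2) - 6*0) + 24)² = -4237 - 12*((-8 + 0) + 24)² = -4237 - 12*(-8 + 24)² = -4237 - 12*16² = -4237 - 12*256 = -4237 - 1*3072 = -4237 - 3072 = -7309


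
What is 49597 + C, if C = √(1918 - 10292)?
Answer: 49597 + I*√8374 ≈ 49597.0 + 91.51*I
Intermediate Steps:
C = I*√8374 (C = √(-8374) = I*√8374 ≈ 91.51*I)
49597 + C = 49597 + I*√8374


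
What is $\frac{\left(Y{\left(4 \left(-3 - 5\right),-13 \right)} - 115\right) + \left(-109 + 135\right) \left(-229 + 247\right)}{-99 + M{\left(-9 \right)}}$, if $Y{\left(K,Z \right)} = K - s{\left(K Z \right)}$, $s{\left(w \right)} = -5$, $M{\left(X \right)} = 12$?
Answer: $- \frac{326}{87} \approx -3.7471$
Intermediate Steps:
$Y{\left(K,Z \right)} = 5 + K$ ($Y{\left(K,Z \right)} = K - -5 = K + 5 = 5 + K$)
$\frac{\left(Y{\left(4 \left(-3 - 5\right),-13 \right)} - 115\right) + \left(-109 + 135\right) \left(-229 + 247\right)}{-99 + M{\left(-9 \right)}} = \frac{\left(\left(5 + 4 \left(-3 - 5\right)\right) - 115\right) + \left(-109 + 135\right) \left(-229 + 247\right)}{-99 + 12} = \frac{\left(\left(5 + 4 \left(-8\right)\right) - 115\right) + 26 \cdot 18}{-87} = \left(\left(\left(5 - 32\right) - 115\right) + 468\right) \left(- \frac{1}{87}\right) = \left(\left(-27 - 115\right) + 468\right) \left(- \frac{1}{87}\right) = \left(-142 + 468\right) \left(- \frac{1}{87}\right) = 326 \left(- \frac{1}{87}\right) = - \frac{326}{87}$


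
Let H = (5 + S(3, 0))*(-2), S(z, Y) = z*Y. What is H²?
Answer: 100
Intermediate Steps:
S(z, Y) = Y*z
H = -10 (H = (5 + 0*3)*(-2) = (5 + 0)*(-2) = 5*(-2) = -10)
H² = (-10)² = 100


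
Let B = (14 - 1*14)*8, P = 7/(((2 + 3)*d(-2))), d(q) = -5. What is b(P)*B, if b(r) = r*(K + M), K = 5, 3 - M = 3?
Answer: 0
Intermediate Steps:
M = 0 (M = 3 - 1*3 = 3 - 3 = 0)
P = -7/25 (P = 7/(((2 + 3)*(-5))) = 7/((5*(-5))) = 7/(-25) = 7*(-1/25) = -7/25 ≈ -0.28000)
b(r) = 5*r (b(r) = r*(5 + 0) = r*5 = 5*r)
B = 0 (B = (14 - 14)*8 = 0*8 = 0)
b(P)*B = (5*(-7/25))*0 = -7/5*0 = 0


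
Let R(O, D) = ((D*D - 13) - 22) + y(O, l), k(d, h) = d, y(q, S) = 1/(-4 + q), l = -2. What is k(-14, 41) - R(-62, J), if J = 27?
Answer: -46727/66 ≈ -707.98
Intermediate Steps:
R(O, D) = -35 + D² + 1/(-4 + O) (R(O, D) = ((D*D - 13) - 22) + 1/(-4 + O) = ((D² - 13) - 22) + 1/(-4 + O) = ((-13 + D²) - 22) + 1/(-4 + O) = (-35 + D²) + 1/(-4 + O) = -35 + D² + 1/(-4 + O))
k(-14, 41) - R(-62, J) = -14 - (1 + (-35 + 27²)*(-4 - 62))/(-4 - 62) = -14 - (1 + (-35 + 729)*(-66))/(-66) = -14 - (-1)*(1 + 694*(-66))/66 = -14 - (-1)*(1 - 45804)/66 = -14 - (-1)*(-45803)/66 = -14 - 1*45803/66 = -14 - 45803/66 = -46727/66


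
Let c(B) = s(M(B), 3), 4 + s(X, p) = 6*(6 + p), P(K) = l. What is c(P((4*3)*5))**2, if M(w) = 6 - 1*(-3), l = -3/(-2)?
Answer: 2500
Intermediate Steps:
l = 3/2 (l = -3*(-1/2) = 3/2 ≈ 1.5000)
M(w) = 9 (M(w) = 6 + 3 = 9)
P(K) = 3/2
s(X, p) = 32 + 6*p (s(X, p) = -4 + 6*(6 + p) = -4 + (36 + 6*p) = 32 + 6*p)
c(B) = 50 (c(B) = 32 + 6*3 = 32 + 18 = 50)
c(P((4*3)*5))**2 = 50**2 = 2500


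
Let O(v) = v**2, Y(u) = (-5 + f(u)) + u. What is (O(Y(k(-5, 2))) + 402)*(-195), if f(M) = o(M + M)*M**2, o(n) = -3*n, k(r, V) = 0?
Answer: -83265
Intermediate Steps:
f(M) = -6*M**3 (f(M) = (-3*(M + M))*M**2 = (-6*M)*M**2 = -6*M**3)
Y(u) = -5 + u - 6*u**3 (Y(u) = (-5 - 6*u**3) + u = -5 + u - 6*u**3)
(O(Y(k(-5, 2))) + 402)*(-195) = ((-5 + 0 - 6*0**3)**2 + 402)*(-195) = ((-5 + 0 - 6*0)**2 + 402)*(-195) = ((-5 + 0 + 0)**2 + 402)*(-195) = ((-5)**2 + 402)*(-195) = (25 + 402)*(-195) = 427*(-195) = -83265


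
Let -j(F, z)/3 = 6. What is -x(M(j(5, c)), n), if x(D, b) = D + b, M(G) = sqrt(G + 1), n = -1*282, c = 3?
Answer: 282 - I*sqrt(17) ≈ 282.0 - 4.1231*I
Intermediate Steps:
n = -282
j(F, z) = -18 (j(F, z) = -3*6 = -18)
M(G) = sqrt(1 + G)
-x(M(j(5, c)), n) = -(sqrt(1 - 18) - 282) = -(sqrt(-17) - 282) = -(I*sqrt(17) - 282) = -(-282 + I*sqrt(17)) = 282 - I*sqrt(17)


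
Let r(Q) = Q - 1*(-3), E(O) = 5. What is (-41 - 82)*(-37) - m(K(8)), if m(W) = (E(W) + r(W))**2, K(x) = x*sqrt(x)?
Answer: 3975 - 256*sqrt(2) ≈ 3613.0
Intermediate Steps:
r(Q) = 3 + Q (r(Q) = Q + 3 = 3 + Q)
K(x) = x**(3/2)
m(W) = (8 + W)**2 (m(W) = (5 + (3 + W))**2 = (8 + W)**2)
(-41 - 82)*(-37) - m(K(8)) = (-41 - 82)*(-37) - (8 + 8**(3/2))**2 = -123*(-37) - (8 + 16*sqrt(2))**2 = 4551 - (8 + 16*sqrt(2))**2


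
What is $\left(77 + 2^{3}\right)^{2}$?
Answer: $7225$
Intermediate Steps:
$\left(77 + 2^{3}\right)^{2} = \left(77 + 8\right)^{2} = 85^{2} = 7225$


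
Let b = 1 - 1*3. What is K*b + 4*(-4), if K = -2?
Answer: -12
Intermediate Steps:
b = -2 (b = 1 - 3 = -2)
K*b + 4*(-4) = -2*(-2) + 4*(-4) = 4 - 16 = -12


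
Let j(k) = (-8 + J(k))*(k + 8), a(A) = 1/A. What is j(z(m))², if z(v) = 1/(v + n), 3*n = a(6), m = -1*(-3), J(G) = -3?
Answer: 209764/25 ≈ 8390.6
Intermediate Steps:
m = 3
n = 1/18 (n = (⅓)/6 = (⅓)*(⅙) = 1/18 ≈ 0.055556)
z(v) = 1/(1/18 + v) (z(v) = 1/(v + 1/18) = 1/(1/18 + v))
j(k) = -88 - 11*k (j(k) = (-8 - 3)*(k + 8) = -11*(8 + k) = -88 - 11*k)
j(z(m))² = (-88 - 198/(1 + 18*3))² = (-88 - 198/(1 + 54))² = (-88 - 198/55)² = (-88 - 11*18/55)² = (-88 - 18/5)² = (-458/5)² = 209764/25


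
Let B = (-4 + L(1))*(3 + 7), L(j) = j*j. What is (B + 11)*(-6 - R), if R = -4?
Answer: 38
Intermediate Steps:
L(j) = j²
B = -30 (B = (-4 + 1²)*(3 + 7) = (-4 + 1)*10 = -3*10 = -30)
(B + 11)*(-6 - R) = (-30 + 11)*(-6 - 1*(-4)) = -19*(-6 + 4) = -19*(-2) = 38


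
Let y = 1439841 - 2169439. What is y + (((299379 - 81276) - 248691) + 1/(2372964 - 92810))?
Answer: -1733341148643/2280154 ≈ -7.6019e+5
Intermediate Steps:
y = -729598
y + (((299379 - 81276) - 248691) + 1/(2372964 - 92810)) = -729598 + (((299379 - 81276) - 248691) + 1/(2372964 - 92810)) = -729598 + ((218103 - 248691) + 1/2280154) = -729598 + (-30588 + 1/2280154) = -729598 - 69745350551/2280154 = -1733341148643/2280154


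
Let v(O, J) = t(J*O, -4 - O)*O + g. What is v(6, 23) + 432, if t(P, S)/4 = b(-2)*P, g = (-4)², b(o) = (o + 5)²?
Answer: 30256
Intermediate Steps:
b(o) = (5 + o)²
g = 16
t(P, S) = 36*P (t(P, S) = 4*((5 - 2)²*P) = 4*(3²*P) = 4*(9*P) = 36*P)
v(O, J) = 16 + 36*J*O² (v(O, J) = (36*(J*O))*O + 16 = (36*J*O)*O + 16 = 36*J*O² + 16 = 16 + 36*J*O²)
v(6, 23) + 432 = (16 + 36*23*6²) + 432 = (16 + 36*23*36) + 432 = (16 + 29808) + 432 = 29824 + 432 = 30256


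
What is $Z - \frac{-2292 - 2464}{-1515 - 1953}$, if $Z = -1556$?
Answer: $- \frac{1350241}{867} \approx -1557.4$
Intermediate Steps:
$Z - \frac{-2292 - 2464}{-1515 - 1953} = -1556 - \frac{-2292 - 2464}{-1515 - 1953} = -1556 - - \frac{4756}{-3468} = -1556 - \left(-4756\right) \left(- \frac{1}{3468}\right) = -1556 - \frac{1189}{867} = - \frac{1350241}{867}$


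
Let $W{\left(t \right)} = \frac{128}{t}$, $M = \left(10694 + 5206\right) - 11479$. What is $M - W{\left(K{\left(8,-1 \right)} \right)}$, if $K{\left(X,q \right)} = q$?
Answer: $4549$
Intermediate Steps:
$M = 4421$ ($M = 15900 - 11479 = 4421$)
$M - W{\left(K{\left(8,-1 \right)} \right)} = 4421 - \frac{128}{-1} = 4421 - 128 \left(-1\right) = 4421 - -128 = 4421 + 128 = 4549$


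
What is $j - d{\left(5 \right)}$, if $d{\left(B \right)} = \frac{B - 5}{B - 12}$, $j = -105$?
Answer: $-105$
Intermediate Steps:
$d{\left(B \right)} = \frac{-5 + B}{-12 + B}$
$j - d{\left(5 \right)} = -105 - \frac{-5 + 5}{-12 + 5} = -105 - \frac{1}{-7} \cdot 0 = -105 - \left(- \frac{1}{7}\right) 0 = -105 - 0 = -105 + 0 = -105$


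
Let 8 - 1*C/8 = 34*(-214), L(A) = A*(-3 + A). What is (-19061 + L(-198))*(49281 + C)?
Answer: 2230326561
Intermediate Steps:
C = 58272 (C = 64 - 272*(-214) = 64 - 8*(-7276) = 64 + 58208 = 58272)
(-19061 + L(-198))*(49281 + C) = (-19061 - 198*(-3 - 198))*(49281 + 58272) = (-19061 - 198*(-201))*107553 = (-19061 + 39798)*107553 = 20737*107553 = 2230326561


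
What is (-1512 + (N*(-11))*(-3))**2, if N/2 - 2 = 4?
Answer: 1245456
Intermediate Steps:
N = 12 (N = 4 + 2*4 = 4 + 8 = 12)
(-1512 + (N*(-11))*(-3))**2 = (-1512 + (12*(-11))*(-3))**2 = (-1512 - 132*(-3))**2 = (-1512 + 396)**2 = (-1116)**2 = 1245456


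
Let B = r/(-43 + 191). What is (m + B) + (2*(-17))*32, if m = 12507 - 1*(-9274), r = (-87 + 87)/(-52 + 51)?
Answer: 20693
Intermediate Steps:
r = 0 (r = 0/(-1) = 0*(-1) = 0)
m = 21781 (m = 12507 + 9274 = 21781)
B = 0 (B = 0/(-43 + 191) = 0/148 = 0*(1/148) = 0)
(m + B) + (2*(-17))*32 = (21781 + 0) + (2*(-17))*32 = 21781 - 34*32 = 21781 - 1088 = 20693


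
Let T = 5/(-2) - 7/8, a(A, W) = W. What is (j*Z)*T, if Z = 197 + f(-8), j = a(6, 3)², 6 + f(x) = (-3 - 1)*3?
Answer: -43497/8 ≈ -5437.1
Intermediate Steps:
T = -27/8 (T = 5*(-½) - 7*⅛ = -5/2 - 7/8 = -27/8 ≈ -3.3750)
f(x) = -18 (f(x) = -6 + (-3 - 1)*3 = -6 - 4*3 = -6 - 12 = -18)
j = 9 (j = 3² = 9)
Z = 179 (Z = 197 - 18 = 179)
(j*Z)*T = (9*179)*(-27/8) = 1611*(-27/8) = -43497/8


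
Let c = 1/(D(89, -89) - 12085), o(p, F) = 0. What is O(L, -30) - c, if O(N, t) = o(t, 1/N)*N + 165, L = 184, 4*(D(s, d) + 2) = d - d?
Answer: 1994356/12087 ≈ 165.00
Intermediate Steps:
D(s, d) = -2 (D(s, d) = -2 + (d - d)/4 = -2 + (1/4)*0 = -2 + 0 = -2)
O(N, t) = 165 (O(N, t) = 0*N + 165 = 0 + 165 = 165)
c = -1/12087 (c = 1/(-2 - 12085) = 1/(-12087) = -1/12087 ≈ -8.2733e-5)
O(L, -30) - c = 165 - 1*(-1/12087) = 165 + 1/12087 = 1994356/12087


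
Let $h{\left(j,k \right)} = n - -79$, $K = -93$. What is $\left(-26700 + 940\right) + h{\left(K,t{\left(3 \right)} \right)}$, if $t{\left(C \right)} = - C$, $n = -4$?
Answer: $-25685$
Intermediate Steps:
$h{\left(j,k \right)} = 75$ ($h{\left(j,k \right)} = -4 - -79 = -4 + 79 = 75$)
$\left(-26700 + 940\right) + h{\left(K,t{\left(3 \right)} \right)} = \left(-26700 + 940\right) + 75 = -25760 + 75 = -25685$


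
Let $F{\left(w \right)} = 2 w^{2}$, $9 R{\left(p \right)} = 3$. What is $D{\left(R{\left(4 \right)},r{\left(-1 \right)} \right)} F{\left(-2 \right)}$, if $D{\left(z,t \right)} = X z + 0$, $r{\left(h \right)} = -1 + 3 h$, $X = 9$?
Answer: $24$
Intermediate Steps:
$R{\left(p \right)} = \frac{1}{3}$ ($R{\left(p \right)} = \frac{1}{9} \cdot 3 = \frac{1}{3}$)
$D{\left(z,t \right)} = 9 z$ ($D{\left(z,t \right)} = 9 z + 0 = 9 z$)
$D{\left(R{\left(4 \right)},r{\left(-1 \right)} \right)} F{\left(-2 \right)} = 9 \cdot \frac{1}{3} \cdot 2 \left(-2\right)^{2} = 3 \cdot 2 \cdot 4 = 3 \cdot 8 = 24$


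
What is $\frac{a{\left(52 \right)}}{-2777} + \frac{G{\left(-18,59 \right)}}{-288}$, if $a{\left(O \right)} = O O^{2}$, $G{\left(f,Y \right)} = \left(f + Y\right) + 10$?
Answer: $- \frac{13545577}{266592} \approx -50.81$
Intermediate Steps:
$G{\left(f,Y \right)} = 10 + Y + f$ ($G{\left(f,Y \right)} = \left(Y + f\right) + 10 = 10 + Y + f$)
$a{\left(O \right)} = O^{3}$
$\frac{a{\left(52 \right)}}{-2777} + \frac{G{\left(-18,59 \right)}}{-288} = \frac{52^{3}}{-2777} + \frac{10 + 59 - 18}{-288} = 140608 \left(- \frac{1}{2777}\right) + 51 \left(- \frac{1}{288}\right) = - \frac{140608}{2777} - \frac{17}{96} = - \frac{13545577}{266592}$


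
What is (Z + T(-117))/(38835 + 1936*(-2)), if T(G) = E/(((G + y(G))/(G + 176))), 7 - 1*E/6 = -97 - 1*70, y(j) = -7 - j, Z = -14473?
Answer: -162907/244741 ≈ -0.66563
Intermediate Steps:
E = 1044 (E = 42 - 6*(-97 - 1*70) = 42 - 6*(-97 - 70) = 42 - 6*(-167) = 42 + 1002 = 1044)
T(G) = -183744/7 - 1044*G/7 (T(G) = 1044/(((G + (-7 - G))/(G + 176))) = 1044/((-7/(176 + G))) = 1044*(-176/7 - G/7) = -183744/7 - 1044*G/7)
(Z + T(-117))/(38835 + 1936*(-2)) = (-14473 + (-183744/7 - 1044/7*(-117)))/(38835 + 1936*(-2)) = (-14473 + (-183744/7 + 122148/7))/(38835 - 3872) = (-14473 - 61596/7)/34963 = -162907/7*1/34963 = -162907/244741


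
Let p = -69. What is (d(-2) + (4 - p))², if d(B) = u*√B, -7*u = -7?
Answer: (73 + I*√2)² ≈ 5327.0 + 206.48*I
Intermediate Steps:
u = 1 (u = -⅐*(-7) = 1)
d(B) = √B (d(B) = 1*√B = √B)
(d(-2) + (4 - p))² = (√(-2) + (4 - 1*(-69)))² = (I*√2 + (4 + 69))² = (I*√2 + 73)² = (73 + I*√2)²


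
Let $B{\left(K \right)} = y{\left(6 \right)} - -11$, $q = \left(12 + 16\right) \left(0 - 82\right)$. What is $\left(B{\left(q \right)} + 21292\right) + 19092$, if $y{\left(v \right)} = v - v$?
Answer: $40395$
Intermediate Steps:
$y{\left(v \right)} = 0$
$q = -2296$ ($q = 28 \left(-82\right) = -2296$)
$B{\left(K \right)} = 11$ ($B{\left(K \right)} = 0 - -11 = 0 + 11 = 11$)
$\left(B{\left(q \right)} + 21292\right) + 19092 = \left(11 + 21292\right) + 19092 = 21303 + 19092 = 40395$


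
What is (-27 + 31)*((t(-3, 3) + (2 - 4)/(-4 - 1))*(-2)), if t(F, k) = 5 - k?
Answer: -96/5 ≈ -19.200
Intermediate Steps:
(-27 + 31)*((t(-3, 3) + (2 - 4)/(-4 - 1))*(-2)) = (-27 + 31)*(((5 - 1*3) + (2 - 4)/(-4 - 1))*(-2)) = 4*(((5 - 3) - 2/(-5))*(-2)) = 4*((2 - 2*(-1/5))*(-2)) = 4*((2 + 2/5)*(-2)) = 4*((12/5)*(-2)) = 4*(-24/5) = -96/5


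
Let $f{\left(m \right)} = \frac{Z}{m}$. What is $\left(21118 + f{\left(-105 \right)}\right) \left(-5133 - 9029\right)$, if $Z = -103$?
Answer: $- \frac{31404135866}{105} \approx -2.9909 \cdot 10^{8}$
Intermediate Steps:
$f{\left(m \right)} = - \frac{103}{m}$
$\left(21118 + f{\left(-105 \right)}\right) \left(-5133 - 9029\right) = \left(21118 - \frac{103}{-105}\right) \left(-5133 - 9029\right) = \left(21118 - - \frac{103}{105}\right) \left(-14162\right) = \left(21118 + \frac{103}{105}\right) \left(-14162\right) = \frac{2217493}{105} \left(-14162\right) = - \frac{31404135866}{105}$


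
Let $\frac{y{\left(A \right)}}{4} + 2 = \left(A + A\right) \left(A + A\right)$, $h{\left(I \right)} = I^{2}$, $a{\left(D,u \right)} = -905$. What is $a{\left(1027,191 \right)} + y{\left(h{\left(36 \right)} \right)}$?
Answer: $26872943$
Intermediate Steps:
$y{\left(A \right)} = -8 + 16 A^{2}$ ($y{\left(A \right)} = -8 + 4 \left(A + A\right) \left(A + A\right) = -8 + 4 \cdot 2 A 2 A = -8 + 4 \cdot 4 A^{2} = -8 + 16 A^{2}$)
$a{\left(1027,191 \right)} + y{\left(h{\left(36 \right)} \right)} = -905 - \left(8 - 16 \left(36^{2}\right)^{2}\right) = -905 - \left(8 - 16 \cdot 1296^{2}\right) = -905 + \left(-8 + 16 \cdot 1679616\right) = -905 + \left(-8 + 26873856\right) = -905 + 26873848 = 26872943$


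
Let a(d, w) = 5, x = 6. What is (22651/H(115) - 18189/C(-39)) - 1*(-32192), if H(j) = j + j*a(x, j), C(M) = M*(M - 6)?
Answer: 288963737/8970 ≈ 32214.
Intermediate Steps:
C(M) = M*(-6 + M)
H(j) = 6*j (H(j) = j + j*5 = j + 5*j = 6*j)
(22651/H(115) - 18189/C(-39)) - 1*(-32192) = (22651/((6*115)) - 18189*(-1/(39*(-6 - 39)))) - 1*(-32192) = (22651/690 - 18189/((-39*(-45)))) + 32192 = (22651*(1/690) - 18189/1755) + 32192 = (22651/690 - 18189*1/1755) + 32192 = (22651/690 - 2021/195) + 32192 = 201497/8970 + 32192 = 288963737/8970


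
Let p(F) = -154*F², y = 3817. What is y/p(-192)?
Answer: -347/516096 ≈ -0.00067236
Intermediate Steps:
y/p(-192) = 3817/((-154*(-192)²)) = 3817/((-154*36864)) = 3817/(-5677056) = 3817*(-1/5677056) = -347/516096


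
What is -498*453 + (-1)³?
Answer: -225595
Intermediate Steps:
-498*453 + (-1)³ = -225594 - 1 = -225595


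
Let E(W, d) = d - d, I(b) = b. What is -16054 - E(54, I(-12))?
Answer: -16054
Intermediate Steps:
E(W, d) = 0
-16054 - E(54, I(-12)) = -16054 - 1*0 = -16054 + 0 = -16054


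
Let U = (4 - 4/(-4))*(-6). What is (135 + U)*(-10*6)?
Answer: -6300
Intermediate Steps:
U = -30 (U = (4 - 4*(-¼))*(-6) = (4 + 1)*(-6) = 5*(-6) = -30)
(135 + U)*(-10*6) = (135 - 30)*(-10*6) = 105*(-60) = -6300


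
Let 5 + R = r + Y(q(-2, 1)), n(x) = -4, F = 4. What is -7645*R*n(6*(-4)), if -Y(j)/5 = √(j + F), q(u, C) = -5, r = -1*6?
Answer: -336380 - 152900*I ≈ -3.3638e+5 - 1.529e+5*I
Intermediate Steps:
r = -6
Y(j) = -5*√(4 + j) (Y(j) = -5*√(j + 4) = -5*√(4 + j))
R = -11 - 5*I (R = -5 + (-6 - 5*√(4 - 5)) = -5 + (-6 - 5*I) = -11 - 5*I ≈ -11.0 - 5.0*I)
-7645*R*n(6*(-4)) = -7645*(-11 - 5*I)*(-4) = -7645*(44 + 20*I) = -336380 - 152900*I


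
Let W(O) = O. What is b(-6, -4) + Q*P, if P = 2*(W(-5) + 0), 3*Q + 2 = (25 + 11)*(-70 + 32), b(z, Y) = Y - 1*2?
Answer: 13682/3 ≈ 4560.7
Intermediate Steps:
b(z, Y) = -2 + Y (b(z, Y) = Y - 2 = -2 + Y)
Q = -1370/3 (Q = -2/3 + ((25 + 11)*(-70 + 32))/3 = -2/3 + (36*(-38))/3 = -2/3 + (1/3)*(-1368) = -2/3 - 456 = -1370/3 ≈ -456.67)
P = -10 (P = 2*(-5 + 0) = 2*(-5) = -10)
b(-6, -4) + Q*P = (-2 - 4) - 1370/3*(-10) = -6 + 13700/3 = 13682/3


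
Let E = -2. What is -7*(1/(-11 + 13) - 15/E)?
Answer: -56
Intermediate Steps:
-7*(1/(-11 + 13) - 15/E) = -7*(1/(-11 + 13) - 15/(-2)) = -7*(1/2 - 15*(-1/2)) = -7*(1/2 + 15/2) = -7*8 = -56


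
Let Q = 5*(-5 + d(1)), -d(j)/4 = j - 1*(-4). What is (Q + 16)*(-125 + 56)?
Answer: 7521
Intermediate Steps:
d(j) = -16 - 4*j (d(j) = -4*(j - 1*(-4)) = -4*(j + 4) = -4*(4 + j) = -16 - 4*j)
Q = -125 (Q = 5*(-5 + (-16 - 4*1)) = 5*(-5 + (-16 - 4)) = 5*(-5 - 20) = 5*(-25) = -125)
(Q + 16)*(-125 + 56) = (-125 + 16)*(-125 + 56) = -109*(-69) = 7521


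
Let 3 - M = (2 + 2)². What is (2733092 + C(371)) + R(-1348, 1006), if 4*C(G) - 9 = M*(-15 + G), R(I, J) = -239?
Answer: 10926793/4 ≈ 2.7317e+6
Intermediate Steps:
M = -13 (M = 3 - (2 + 2)² = 3 - 1*4² = 3 - 1*16 = 3 - 16 = -13)
C(G) = 51 - 13*G/4 (C(G) = 9/4 + (-13*(-15 + G))/4 = 9/4 + (195 - 13*G)/4 = 9/4 + (195/4 - 13*G/4) = 51 - 13*G/4)
(2733092 + C(371)) + R(-1348, 1006) = (2733092 + (51 - 13/4*371)) - 239 = (2733092 + (51 - 4823/4)) - 239 = (2733092 - 4619/4) - 239 = 10927749/4 - 239 = 10926793/4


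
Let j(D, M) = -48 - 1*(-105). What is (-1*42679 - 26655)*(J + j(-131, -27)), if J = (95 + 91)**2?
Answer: -2402631102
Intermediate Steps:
j(D, M) = 57 (j(D, M) = -48 + 105 = 57)
J = 34596 (J = 186**2 = 34596)
(-1*42679 - 26655)*(J + j(-131, -27)) = (-1*42679 - 26655)*(34596 + 57) = (-42679 - 26655)*34653 = -69334*34653 = -2402631102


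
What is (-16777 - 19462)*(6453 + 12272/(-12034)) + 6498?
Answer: -1406815595569/6017 ≈ -2.3381e+8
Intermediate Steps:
(-16777 - 19462)*(6453 + 12272/(-12034)) + 6498 = -36239*(6453 + 12272*(-1/12034)) + 6498 = -36239*(6453 - 6136/6017) + 6498 = -36239*38821565/6017 + 6498 = -1406854694035/6017 + 6498 = -1406815595569/6017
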